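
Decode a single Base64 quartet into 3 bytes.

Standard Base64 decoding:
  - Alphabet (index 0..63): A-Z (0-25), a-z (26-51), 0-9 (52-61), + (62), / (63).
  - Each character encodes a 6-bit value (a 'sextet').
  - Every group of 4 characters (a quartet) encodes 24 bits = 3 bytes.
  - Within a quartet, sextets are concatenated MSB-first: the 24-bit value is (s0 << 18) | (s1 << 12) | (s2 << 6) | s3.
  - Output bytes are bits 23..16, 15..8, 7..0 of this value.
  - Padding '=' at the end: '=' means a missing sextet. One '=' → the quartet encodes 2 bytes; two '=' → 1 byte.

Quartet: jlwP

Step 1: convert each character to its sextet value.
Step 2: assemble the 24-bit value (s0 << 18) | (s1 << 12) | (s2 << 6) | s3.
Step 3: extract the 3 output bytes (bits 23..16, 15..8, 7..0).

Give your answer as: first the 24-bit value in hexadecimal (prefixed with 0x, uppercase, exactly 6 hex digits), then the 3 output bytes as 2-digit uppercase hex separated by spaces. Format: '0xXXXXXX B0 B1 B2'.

Sextets: j=35, l=37, w=48, P=15
24-bit: (35<<18) | (37<<12) | (48<<6) | 15
      = 0x8C0000 | 0x025000 | 0x000C00 | 0x00000F
      = 0x8E5C0F
Bytes: (v>>16)&0xFF=8E, (v>>8)&0xFF=5C, v&0xFF=0F

Answer: 0x8E5C0F 8E 5C 0F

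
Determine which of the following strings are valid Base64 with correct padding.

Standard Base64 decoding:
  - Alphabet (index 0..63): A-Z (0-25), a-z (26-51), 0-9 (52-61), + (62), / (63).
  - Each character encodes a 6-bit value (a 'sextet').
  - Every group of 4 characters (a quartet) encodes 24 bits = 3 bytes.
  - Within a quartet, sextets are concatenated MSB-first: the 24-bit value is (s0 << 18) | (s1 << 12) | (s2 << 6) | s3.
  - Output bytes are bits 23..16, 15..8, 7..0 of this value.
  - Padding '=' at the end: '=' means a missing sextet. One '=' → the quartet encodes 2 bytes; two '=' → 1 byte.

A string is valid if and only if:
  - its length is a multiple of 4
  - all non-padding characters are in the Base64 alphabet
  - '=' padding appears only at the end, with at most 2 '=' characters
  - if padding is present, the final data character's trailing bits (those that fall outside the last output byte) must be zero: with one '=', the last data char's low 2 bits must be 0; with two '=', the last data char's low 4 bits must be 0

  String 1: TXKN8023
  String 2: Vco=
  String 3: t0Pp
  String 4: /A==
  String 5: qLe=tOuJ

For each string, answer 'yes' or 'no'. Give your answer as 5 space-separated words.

String 1: 'TXKN8023' → valid
String 2: 'Vco=' → valid
String 3: 't0Pp' → valid
String 4: '/A==' → valid
String 5: 'qLe=tOuJ' → invalid (bad char(s): ['=']; '=' in middle)

Answer: yes yes yes yes no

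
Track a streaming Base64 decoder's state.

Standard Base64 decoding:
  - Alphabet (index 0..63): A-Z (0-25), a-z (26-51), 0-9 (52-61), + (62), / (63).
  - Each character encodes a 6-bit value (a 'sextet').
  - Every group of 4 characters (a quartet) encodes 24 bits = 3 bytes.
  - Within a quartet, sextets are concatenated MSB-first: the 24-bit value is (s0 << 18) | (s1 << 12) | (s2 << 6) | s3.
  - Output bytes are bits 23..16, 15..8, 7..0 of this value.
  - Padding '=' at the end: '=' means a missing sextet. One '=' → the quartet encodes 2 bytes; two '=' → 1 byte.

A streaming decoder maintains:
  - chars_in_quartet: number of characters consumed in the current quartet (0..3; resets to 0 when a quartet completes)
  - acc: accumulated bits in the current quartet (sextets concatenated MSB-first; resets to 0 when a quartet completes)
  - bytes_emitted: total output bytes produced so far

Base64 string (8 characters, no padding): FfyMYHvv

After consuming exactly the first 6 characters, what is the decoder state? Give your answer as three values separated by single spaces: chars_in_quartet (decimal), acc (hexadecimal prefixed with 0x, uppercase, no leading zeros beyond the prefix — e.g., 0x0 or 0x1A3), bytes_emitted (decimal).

Answer: 2 0x607 3

Derivation:
After char 0 ('F'=5): chars_in_quartet=1 acc=0x5 bytes_emitted=0
After char 1 ('f'=31): chars_in_quartet=2 acc=0x15F bytes_emitted=0
After char 2 ('y'=50): chars_in_quartet=3 acc=0x57F2 bytes_emitted=0
After char 3 ('M'=12): chars_in_quartet=4 acc=0x15FC8C -> emit 15 FC 8C, reset; bytes_emitted=3
After char 4 ('Y'=24): chars_in_quartet=1 acc=0x18 bytes_emitted=3
After char 5 ('H'=7): chars_in_quartet=2 acc=0x607 bytes_emitted=3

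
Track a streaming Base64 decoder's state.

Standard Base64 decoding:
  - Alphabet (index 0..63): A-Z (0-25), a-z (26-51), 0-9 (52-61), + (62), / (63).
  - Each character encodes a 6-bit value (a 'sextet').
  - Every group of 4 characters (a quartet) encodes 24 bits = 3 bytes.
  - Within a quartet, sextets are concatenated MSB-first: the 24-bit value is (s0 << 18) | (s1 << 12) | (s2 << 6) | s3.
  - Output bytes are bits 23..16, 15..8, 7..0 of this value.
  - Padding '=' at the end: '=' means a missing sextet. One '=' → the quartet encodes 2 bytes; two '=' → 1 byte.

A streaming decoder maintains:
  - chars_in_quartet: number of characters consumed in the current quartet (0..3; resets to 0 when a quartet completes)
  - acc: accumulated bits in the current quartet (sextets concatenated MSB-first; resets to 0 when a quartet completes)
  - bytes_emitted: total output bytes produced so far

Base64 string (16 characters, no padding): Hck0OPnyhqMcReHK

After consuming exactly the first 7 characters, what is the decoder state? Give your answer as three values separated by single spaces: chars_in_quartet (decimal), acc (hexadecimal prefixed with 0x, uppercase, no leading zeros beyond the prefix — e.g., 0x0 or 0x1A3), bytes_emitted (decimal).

Answer: 3 0xE3E7 3

Derivation:
After char 0 ('H'=7): chars_in_quartet=1 acc=0x7 bytes_emitted=0
After char 1 ('c'=28): chars_in_quartet=2 acc=0x1DC bytes_emitted=0
After char 2 ('k'=36): chars_in_quartet=3 acc=0x7724 bytes_emitted=0
After char 3 ('0'=52): chars_in_quartet=4 acc=0x1DC934 -> emit 1D C9 34, reset; bytes_emitted=3
After char 4 ('O'=14): chars_in_quartet=1 acc=0xE bytes_emitted=3
After char 5 ('P'=15): chars_in_quartet=2 acc=0x38F bytes_emitted=3
After char 6 ('n'=39): chars_in_quartet=3 acc=0xE3E7 bytes_emitted=3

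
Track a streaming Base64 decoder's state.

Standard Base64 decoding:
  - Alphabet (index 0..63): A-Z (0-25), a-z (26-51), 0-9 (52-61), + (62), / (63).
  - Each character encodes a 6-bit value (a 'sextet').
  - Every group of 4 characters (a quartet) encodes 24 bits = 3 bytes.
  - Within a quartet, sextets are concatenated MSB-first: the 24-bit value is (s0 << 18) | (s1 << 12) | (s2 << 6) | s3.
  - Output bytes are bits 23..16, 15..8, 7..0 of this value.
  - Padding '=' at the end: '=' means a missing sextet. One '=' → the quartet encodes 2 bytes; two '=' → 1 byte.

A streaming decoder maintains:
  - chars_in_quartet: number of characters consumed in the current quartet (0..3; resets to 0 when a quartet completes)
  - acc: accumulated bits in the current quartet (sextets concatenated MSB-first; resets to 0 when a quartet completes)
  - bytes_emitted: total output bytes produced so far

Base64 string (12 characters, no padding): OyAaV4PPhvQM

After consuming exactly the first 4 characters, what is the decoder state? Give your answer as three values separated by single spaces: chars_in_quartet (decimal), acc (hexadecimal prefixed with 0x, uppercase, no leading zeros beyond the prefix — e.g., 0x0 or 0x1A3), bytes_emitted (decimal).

Answer: 0 0x0 3

Derivation:
After char 0 ('O'=14): chars_in_quartet=1 acc=0xE bytes_emitted=0
After char 1 ('y'=50): chars_in_quartet=2 acc=0x3B2 bytes_emitted=0
After char 2 ('A'=0): chars_in_quartet=3 acc=0xEC80 bytes_emitted=0
After char 3 ('a'=26): chars_in_quartet=4 acc=0x3B201A -> emit 3B 20 1A, reset; bytes_emitted=3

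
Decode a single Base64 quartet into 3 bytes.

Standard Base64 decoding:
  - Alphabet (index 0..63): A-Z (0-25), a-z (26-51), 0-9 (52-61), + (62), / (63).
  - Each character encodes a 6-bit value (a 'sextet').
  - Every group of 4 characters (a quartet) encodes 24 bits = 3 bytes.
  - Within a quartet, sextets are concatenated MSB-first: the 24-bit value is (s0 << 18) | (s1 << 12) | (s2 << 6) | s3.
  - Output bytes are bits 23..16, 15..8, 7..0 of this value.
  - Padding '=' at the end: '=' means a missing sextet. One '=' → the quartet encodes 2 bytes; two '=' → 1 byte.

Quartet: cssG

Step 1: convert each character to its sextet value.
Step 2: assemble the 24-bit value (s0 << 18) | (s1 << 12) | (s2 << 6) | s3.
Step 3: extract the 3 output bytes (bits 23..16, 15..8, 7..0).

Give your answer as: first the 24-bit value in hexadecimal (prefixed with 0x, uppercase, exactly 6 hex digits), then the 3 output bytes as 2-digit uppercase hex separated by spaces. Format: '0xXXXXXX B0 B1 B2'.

Answer: 0x72CB06 72 CB 06

Derivation:
Sextets: c=28, s=44, s=44, G=6
24-bit: (28<<18) | (44<<12) | (44<<6) | 6
      = 0x700000 | 0x02C000 | 0x000B00 | 0x000006
      = 0x72CB06
Bytes: (v>>16)&0xFF=72, (v>>8)&0xFF=CB, v&0xFF=06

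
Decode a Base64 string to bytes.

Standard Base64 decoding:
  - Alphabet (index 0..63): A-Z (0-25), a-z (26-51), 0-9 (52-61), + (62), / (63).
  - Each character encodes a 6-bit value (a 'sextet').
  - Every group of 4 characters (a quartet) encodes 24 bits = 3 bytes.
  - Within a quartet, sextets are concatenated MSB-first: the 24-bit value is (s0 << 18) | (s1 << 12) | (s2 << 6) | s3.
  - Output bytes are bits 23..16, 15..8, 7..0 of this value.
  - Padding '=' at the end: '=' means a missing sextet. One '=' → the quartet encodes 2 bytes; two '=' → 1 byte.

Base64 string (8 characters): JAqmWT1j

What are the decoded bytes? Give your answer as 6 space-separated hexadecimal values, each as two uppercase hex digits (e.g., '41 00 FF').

After char 0 ('J'=9): chars_in_quartet=1 acc=0x9 bytes_emitted=0
After char 1 ('A'=0): chars_in_quartet=2 acc=0x240 bytes_emitted=0
After char 2 ('q'=42): chars_in_quartet=3 acc=0x902A bytes_emitted=0
After char 3 ('m'=38): chars_in_quartet=4 acc=0x240AA6 -> emit 24 0A A6, reset; bytes_emitted=3
After char 4 ('W'=22): chars_in_quartet=1 acc=0x16 bytes_emitted=3
After char 5 ('T'=19): chars_in_quartet=2 acc=0x593 bytes_emitted=3
After char 6 ('1'=53): chars_in_quartet=3 acc=0x164F5 bytes_emitted=3
After char 7 ('j'=35): chars_in_quartet=4 acc=0x593D63 -> emit 59 3D 63, reset; bytes_emitted=6

Answer: 24 0A A6 59 3D 63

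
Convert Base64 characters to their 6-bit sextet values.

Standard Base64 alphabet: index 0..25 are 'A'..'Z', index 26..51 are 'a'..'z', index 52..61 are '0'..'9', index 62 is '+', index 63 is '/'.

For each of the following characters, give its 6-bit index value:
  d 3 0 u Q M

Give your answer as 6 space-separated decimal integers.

'd': a..z range, 26 + ord('d') − ord('a') = 29
'3': 0..9 range, 52 + ord('3') − ord('0') = 55
'0': 0..9 range, 52 + ord('0') − ord('0') = 52
'u': a..z range, 26 + ord('u') − ord('a') = 46
'Q': A..Z range, ord('Q') − ord('A') = 16
'M': A..Z range, ord('M') − ord('A') = 12

Answer: 29 55 52 46 16 12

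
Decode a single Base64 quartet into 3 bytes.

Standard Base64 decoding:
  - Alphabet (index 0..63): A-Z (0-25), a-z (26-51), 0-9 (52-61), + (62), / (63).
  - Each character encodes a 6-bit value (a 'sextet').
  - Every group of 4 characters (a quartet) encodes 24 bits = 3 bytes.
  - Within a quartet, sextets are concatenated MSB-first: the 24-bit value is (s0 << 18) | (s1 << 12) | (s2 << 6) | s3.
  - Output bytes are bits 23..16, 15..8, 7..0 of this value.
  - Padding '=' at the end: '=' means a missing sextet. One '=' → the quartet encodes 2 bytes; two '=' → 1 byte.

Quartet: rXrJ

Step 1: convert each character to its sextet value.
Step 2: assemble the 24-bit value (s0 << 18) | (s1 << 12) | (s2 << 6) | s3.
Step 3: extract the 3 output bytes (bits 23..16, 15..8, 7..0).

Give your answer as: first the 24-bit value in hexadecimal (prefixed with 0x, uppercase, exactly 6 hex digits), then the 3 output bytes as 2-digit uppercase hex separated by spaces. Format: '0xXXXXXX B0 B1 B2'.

Answer: 0xAD7AC9 AD 7A C9

Derivation:
Sextets: r=43, X=23, r=43, J=9
24-bit: (43<<18) | (23<<12) | (43<<6) | 9
      = 0xAC0000 | 0x017000 | 0x000AC0 | 0x000009
      = 0xAD7AC9
Bytes: (v>>16)&0xFF=AD, (v>>8)&0xFF=7A, v&0xFF=C9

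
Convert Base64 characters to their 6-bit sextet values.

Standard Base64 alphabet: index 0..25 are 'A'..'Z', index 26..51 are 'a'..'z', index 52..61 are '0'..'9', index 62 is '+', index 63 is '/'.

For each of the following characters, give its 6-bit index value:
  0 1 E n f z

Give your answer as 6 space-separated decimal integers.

Answer: 52 53 4 39 31 51

Derivation:
'0': 0..9 range, 52 + ord('0') − ord('0') = 52
'1': 0..9 range, 52 + ord('1') − ord('0') = 53
'E': A..Z range, ord('E') − ord('A') = 4
'n': a..z range, 26 + ord('n') − ord('a') = 39
'f': a..z range, 26 + ord('f') − ord('a') = 31
'z': a..z range, 26 + ord('z') − ord('a') = 51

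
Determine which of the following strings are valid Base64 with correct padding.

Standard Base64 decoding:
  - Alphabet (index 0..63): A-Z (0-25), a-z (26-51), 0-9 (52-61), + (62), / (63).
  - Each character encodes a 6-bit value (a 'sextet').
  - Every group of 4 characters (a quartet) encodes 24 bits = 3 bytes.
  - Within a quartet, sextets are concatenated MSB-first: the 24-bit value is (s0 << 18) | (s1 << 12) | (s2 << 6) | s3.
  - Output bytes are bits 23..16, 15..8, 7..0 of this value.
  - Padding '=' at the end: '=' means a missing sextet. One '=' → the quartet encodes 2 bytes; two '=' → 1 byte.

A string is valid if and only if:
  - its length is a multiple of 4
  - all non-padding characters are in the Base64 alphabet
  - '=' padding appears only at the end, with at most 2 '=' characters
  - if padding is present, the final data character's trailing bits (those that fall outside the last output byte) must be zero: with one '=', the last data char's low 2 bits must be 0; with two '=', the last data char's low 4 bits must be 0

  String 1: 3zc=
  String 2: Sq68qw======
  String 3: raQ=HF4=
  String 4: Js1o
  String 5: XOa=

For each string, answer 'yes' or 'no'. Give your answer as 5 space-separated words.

String 1: '3zc=' → valid
String 2: 'Sq68qw======' → invalid (6 pad chars (max 2))
String 3: 'raQ=HF4=' → invalid (bad char(s): ['=']; '=' in middle)
String 4: 'Js1o' → valid
String 5: 'XOa=' → invalid (bad trailing bits)

Answer: yes no no yes no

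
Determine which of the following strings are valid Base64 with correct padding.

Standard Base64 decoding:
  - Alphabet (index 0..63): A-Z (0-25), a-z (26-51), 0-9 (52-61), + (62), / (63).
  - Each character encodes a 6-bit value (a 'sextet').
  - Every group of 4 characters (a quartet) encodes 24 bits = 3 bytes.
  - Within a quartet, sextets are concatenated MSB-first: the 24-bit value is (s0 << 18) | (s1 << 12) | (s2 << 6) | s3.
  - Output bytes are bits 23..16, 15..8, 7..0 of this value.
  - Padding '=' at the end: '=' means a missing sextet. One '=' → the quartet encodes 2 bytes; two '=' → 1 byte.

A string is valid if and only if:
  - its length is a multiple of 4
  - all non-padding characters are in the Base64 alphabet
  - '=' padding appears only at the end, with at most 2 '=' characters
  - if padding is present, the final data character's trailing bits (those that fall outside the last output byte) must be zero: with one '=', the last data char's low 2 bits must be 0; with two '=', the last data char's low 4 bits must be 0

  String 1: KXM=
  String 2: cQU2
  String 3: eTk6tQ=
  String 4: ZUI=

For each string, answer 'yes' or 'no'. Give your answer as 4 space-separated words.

String 1: 'KXM=' → valid
String 2: 'cQU2' → valid
String 3: 'eTk6tQ=' → invalid (len=7 not mult of 4)
String 4: 'ZUI=' → valid

Answer: yes yes no yes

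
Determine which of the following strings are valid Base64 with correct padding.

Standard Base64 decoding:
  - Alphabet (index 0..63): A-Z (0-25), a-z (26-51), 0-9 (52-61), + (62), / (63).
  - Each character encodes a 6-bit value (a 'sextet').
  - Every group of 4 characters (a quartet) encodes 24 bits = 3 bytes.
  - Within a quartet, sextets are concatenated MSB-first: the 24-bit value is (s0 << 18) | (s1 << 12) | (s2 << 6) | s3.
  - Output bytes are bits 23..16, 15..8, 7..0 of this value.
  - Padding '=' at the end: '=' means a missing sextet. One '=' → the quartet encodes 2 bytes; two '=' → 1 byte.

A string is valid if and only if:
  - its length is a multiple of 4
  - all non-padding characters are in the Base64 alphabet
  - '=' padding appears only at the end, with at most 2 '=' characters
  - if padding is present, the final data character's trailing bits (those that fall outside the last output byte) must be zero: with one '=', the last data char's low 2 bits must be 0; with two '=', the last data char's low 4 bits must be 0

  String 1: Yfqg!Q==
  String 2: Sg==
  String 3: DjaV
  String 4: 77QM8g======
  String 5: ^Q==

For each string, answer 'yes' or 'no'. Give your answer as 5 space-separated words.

Answer: no yes yes no no

Derivation:
String 1: 'Yfqg!Q==' → invalid (bad char(s): ['!'])
String 2: 'Sg==' → valid
String 3: 'DjaV' → valid
String 4: '77QM8g======' → invalid (6 pad chars (max 2))
String 5: '^Q==' → invalid (bad char(s): ['^'])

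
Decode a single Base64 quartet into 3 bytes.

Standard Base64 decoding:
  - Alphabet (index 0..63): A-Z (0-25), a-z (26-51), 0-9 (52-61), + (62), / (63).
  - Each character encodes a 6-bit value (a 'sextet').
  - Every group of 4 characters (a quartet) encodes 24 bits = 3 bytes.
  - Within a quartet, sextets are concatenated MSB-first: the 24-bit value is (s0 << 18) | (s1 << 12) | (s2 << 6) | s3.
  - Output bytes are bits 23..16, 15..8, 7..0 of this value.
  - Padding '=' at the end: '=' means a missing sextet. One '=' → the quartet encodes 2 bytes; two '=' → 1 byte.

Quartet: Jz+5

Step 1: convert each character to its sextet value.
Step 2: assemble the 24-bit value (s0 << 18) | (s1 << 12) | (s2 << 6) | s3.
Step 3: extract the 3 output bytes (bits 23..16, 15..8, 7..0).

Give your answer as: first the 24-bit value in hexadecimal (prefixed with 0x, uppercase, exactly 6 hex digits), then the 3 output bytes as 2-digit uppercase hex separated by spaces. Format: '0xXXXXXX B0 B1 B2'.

Sextets: J=9, z=51, +=62, 5=57
24-bit: (9<<18) | (51<<12) | (62<<6) | 57
      = 0x240000 | 0x033000 | 0x000F80 | 0x000039
      = 0x273FB9
Bytes: (v>>16)&0xFF=27, (v>>8)&0xFF=3F, v&0xFF=B9

Answer: 0x273FB9 27 3F B9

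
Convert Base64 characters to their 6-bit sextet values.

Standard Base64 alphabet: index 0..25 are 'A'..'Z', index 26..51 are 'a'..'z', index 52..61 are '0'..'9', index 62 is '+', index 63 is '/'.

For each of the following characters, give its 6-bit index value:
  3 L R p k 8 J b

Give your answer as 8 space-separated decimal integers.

'3': 0..9 range, 52 + ord('3') − ord('0') = 55
'L': A..Z range, ord('L') − ord('A') = 11
'R': A..Z range, ord('R') − ord('A') = 17
'p': a..z range, 26 + ord('p') − ord('a') = 41
'k': a..z range, 26 + ord('k') − ord('a') = 36
'8': 0..9 range, 52 + ord('8') − ord('0') = 60
'J': A..Z range, ord('J') − ord('A') = 9
'b': a..z range, 26 + ord('b') − ord('a') = 27

Answer: 55 11 17 41 36 60 9 27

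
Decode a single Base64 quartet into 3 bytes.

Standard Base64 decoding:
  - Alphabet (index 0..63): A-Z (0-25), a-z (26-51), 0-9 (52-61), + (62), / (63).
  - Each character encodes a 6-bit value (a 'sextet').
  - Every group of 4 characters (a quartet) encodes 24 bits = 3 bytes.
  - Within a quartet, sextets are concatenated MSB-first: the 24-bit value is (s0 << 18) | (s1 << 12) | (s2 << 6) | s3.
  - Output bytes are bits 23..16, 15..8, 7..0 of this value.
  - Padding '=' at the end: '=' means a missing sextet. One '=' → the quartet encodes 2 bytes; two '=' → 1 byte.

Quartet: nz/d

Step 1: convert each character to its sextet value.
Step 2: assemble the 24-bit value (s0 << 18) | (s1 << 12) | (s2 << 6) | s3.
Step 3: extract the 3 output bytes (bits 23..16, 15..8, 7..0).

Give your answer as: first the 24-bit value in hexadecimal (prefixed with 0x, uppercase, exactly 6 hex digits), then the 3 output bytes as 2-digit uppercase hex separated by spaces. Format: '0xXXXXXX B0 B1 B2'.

Sextets: n=39, z=51, /=63, d=29
24-bit: (39<<18) | (51<<12) | (63<<6) | 29
      = 0x9C0000 | 0x033000 | 0x000FC0 | 0x00001D
      = 0x9F3FDD
Bytes: (v>>16)&0xFF=9F, (v>>8)&0xFF=3F, v&0xFF=DD

Answer: 0x9F3FDD 9F 3F DD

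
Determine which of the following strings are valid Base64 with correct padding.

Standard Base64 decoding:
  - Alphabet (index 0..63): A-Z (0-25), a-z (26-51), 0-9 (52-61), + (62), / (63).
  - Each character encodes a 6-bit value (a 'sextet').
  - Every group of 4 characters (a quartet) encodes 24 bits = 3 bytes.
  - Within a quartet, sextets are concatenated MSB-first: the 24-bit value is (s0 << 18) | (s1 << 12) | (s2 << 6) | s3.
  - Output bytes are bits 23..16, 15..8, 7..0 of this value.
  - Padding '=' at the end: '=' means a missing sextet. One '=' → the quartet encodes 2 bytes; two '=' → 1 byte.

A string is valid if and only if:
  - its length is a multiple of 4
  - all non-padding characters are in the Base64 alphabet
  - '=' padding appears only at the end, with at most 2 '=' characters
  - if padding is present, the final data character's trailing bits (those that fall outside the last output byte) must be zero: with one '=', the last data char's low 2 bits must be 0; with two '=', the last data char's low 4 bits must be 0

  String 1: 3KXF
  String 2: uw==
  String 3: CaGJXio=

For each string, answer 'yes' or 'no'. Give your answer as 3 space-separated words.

String 1: '3KXF' → valid
String 2: 'uw==' → valid
String 3: 'CaGJXio=' → valid

Answer: yes yes yes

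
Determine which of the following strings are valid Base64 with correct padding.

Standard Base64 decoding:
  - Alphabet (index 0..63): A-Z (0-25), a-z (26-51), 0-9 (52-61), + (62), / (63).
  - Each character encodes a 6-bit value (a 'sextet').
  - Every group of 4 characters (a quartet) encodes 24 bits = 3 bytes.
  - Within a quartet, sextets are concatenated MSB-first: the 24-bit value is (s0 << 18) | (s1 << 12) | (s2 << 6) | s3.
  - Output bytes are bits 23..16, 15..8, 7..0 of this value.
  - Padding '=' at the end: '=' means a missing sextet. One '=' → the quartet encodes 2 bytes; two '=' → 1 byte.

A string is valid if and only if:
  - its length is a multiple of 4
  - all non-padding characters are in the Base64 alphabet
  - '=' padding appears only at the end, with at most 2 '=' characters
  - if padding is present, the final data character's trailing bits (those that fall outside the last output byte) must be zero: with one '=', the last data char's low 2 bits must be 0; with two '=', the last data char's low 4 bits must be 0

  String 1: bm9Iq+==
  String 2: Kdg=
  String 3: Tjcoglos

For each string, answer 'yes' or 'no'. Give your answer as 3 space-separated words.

Answer: no yes yes

Derivation:
String 1: 'bm9Iq+==' → invalid (bad trailing bits)
String 2: 'Kdg=' → valid
String 3: 'Tjcoglos' → valid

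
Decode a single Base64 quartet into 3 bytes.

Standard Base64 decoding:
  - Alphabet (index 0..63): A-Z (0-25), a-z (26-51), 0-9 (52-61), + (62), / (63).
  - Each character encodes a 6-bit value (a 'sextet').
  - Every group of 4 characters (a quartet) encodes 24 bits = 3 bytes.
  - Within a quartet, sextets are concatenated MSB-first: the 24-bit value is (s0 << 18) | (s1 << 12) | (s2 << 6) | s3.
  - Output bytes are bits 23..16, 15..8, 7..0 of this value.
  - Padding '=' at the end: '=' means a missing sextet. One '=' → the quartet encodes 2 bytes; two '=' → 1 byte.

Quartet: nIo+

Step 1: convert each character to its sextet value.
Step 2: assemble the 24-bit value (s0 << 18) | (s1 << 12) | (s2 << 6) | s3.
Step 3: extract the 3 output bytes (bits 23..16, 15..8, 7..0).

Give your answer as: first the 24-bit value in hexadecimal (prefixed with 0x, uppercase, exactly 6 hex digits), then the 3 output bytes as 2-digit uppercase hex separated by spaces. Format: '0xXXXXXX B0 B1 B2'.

Answer: 0x9C8A3E 9C 8A 3E

Derivation:
Sextets: n=39, I=8, o=40, +=62
24-bit: (39<<18) | (8<<12) | (40<<6) | 62
      = 0x9C0000 | 0x008000 | 0x000A00 | 0x00003E
      = 0x9C8A3E
Bytes: (v>>16)&0xFF=9C, (v>>8)&0xFF=8A, v&0xFF=3E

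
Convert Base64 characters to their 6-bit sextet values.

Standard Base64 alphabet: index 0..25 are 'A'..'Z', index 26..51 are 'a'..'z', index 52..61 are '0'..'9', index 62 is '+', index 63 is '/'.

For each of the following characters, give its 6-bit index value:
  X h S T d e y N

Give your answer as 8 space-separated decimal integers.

'X': A..Z range, ord('X') − ord('A') = 23
'h': a..z range, 26 + ord('h') − ord('a') = 33
'S': A..Z range, ord('S') − ord('A') = 18
'T': A..Z range, ord('T') − ord('A') = 19
'd': a..z range, 26 + ord('d') − ord('a') = 29
'e': a..z range, 26 + ord('e') − ord('a') = 30
'y': a..z range, 26 + ord('y') − ord('a') = 50
'N': A..Z range, ord('N') − ord('A') = 13

Answer: 23 33 18 19 29 30 50 13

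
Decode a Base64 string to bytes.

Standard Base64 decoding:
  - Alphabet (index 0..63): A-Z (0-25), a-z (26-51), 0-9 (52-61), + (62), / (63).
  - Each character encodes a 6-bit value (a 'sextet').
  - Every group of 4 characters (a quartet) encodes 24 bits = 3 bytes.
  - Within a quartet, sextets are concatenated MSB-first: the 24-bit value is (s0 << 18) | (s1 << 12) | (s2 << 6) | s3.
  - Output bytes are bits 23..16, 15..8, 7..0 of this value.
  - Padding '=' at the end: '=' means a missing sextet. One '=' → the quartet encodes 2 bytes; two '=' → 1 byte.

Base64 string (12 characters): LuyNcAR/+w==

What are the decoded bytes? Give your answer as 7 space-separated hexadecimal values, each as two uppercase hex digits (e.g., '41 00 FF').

Answer: 2E EC 8D 70 04 7F FB

Derivation:
After char 0 ('L'=11): chars_in_quartet=1 acc=0xB bytes_emitted=0
After char 1 ('u'=46): chars_in_quartet=2 acc=0x2EE bytes_emitted=0
After char 2 ('y'=50): chars_in_quartet=3 acc=0xBBB2 bytes_emitted=0
After char 3 ('N'=13): chars_in_quartet=4 acc=0x2EEC8D -> emit 2E EC 8D, reset; bytes_emitted=3
After char 4 ('c'=28): chars_in_quartet=1 acc=0x1C bytes_emitted=3
After char 5 ('A'=0): chars_in_quartet=2 acc=0x700 bytes_emitted=3
After char 6 ('R'=17): chars_in_quartet=3 acc=0x1C011 bytes_emitted=3
After char 7 ('/'=63): chars_in_quartet=4 acc=0x70047F -> emit 70 04 7F, reset; bytes_emitted=6
After char 8 ('+'=62): chars_in_quartet=1 acc=0x3E bytes_emitted=6
After char 9 ('w'=48): chars_in_quartet=2 acc=0xFB0 bytes_emitted=6
Padding '==': partial quartet acc=0xFB0 -> emit FB; bytes_emitted=7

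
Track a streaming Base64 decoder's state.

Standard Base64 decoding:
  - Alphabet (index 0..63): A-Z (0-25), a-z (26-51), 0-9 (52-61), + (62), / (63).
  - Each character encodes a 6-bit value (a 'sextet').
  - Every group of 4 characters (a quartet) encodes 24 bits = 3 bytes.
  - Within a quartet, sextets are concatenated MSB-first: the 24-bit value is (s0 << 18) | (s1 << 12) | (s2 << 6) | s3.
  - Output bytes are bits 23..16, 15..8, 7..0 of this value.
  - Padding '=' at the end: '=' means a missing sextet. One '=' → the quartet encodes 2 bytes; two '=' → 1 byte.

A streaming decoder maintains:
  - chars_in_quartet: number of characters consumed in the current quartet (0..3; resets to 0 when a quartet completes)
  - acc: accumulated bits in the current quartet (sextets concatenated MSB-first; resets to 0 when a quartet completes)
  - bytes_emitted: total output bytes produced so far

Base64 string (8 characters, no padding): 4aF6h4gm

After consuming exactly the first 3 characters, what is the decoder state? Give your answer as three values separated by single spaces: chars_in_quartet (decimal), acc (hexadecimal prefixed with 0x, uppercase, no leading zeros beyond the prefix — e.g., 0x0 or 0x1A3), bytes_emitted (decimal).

After char 0 ('4'=56): chars_in_quartet=1 acc=0x38 bytes_emitted=0
After char 1 ('a'=26): chars_in_quartet=2 acc=0xE1A bytes_emitted=0
After char 2 ('F'=5): chars_in_quartet=3 acc=0x38685 bytes_emitted=0

Answer: 3 0x38685 0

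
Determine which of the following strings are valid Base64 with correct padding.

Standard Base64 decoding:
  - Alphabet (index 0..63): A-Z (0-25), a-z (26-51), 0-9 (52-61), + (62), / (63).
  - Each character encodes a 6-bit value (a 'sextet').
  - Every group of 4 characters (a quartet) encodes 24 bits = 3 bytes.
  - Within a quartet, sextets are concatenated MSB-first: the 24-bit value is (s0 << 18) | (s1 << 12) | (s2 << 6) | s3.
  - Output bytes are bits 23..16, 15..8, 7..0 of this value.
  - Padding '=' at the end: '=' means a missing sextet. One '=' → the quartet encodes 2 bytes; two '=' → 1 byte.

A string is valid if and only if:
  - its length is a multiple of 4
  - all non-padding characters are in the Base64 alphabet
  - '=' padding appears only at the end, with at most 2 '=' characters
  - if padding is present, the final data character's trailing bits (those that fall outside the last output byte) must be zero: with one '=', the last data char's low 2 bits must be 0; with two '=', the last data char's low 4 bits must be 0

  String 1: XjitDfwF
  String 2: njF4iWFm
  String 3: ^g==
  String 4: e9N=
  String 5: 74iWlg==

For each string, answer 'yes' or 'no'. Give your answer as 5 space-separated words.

String 1: 'XjitDfwF' → valid
String 2: 'njF4iWFm' → valid
String 3: '^g==' → invalid (bad char(s): ['^'])
String 4: 'e9N=' → invalid (bad trailing bits)
String 5: '74iWlg==' → valid

Answer: yes yes no no yes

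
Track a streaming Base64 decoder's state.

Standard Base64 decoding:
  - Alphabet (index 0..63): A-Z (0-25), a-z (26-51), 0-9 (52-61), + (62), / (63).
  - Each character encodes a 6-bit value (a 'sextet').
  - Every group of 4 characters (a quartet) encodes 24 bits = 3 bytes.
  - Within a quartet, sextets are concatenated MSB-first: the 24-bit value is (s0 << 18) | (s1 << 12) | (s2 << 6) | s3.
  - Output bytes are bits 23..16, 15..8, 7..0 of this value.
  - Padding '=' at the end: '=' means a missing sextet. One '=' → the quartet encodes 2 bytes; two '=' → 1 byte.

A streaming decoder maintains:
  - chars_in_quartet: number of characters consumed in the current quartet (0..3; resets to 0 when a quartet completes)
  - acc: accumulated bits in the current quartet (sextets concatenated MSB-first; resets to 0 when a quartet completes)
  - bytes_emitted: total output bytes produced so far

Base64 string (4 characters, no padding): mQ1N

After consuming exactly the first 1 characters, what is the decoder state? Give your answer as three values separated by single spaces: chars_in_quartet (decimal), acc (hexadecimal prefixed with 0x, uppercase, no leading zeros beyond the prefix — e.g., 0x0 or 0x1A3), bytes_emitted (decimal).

Answer: 1 0x26 0

Derivation:
After char 0 ('m'=38): chars_in_quartet=1 acc=0x26 bytes_emitted=0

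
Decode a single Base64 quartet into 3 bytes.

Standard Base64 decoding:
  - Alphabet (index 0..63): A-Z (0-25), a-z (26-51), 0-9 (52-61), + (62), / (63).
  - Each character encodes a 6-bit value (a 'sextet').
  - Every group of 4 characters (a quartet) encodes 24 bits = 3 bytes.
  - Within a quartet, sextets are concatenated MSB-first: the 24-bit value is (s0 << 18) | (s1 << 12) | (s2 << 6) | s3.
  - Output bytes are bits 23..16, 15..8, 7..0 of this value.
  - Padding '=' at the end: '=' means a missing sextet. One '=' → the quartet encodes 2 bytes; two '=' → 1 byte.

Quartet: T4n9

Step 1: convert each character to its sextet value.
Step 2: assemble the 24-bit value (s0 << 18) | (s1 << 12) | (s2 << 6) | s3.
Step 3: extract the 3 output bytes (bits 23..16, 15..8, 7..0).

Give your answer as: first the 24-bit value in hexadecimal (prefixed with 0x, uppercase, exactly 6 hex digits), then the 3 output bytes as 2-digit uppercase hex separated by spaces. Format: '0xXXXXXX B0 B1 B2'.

Sextets: T=19, 4=56, n=39, 9=61
24-bit: (19<<18) | (56<<12) | (39<<6) | 61
      = 0x4C0000 | 0x038000 | 0x0009C0 | 0x00003D
      = 0x4F89FD
Bytes: (v>>16)&0xFF=4F, (v>>8)&0xFF=89, v&0xFF=FD

Answer: 0x4F89FD 4F 89 FD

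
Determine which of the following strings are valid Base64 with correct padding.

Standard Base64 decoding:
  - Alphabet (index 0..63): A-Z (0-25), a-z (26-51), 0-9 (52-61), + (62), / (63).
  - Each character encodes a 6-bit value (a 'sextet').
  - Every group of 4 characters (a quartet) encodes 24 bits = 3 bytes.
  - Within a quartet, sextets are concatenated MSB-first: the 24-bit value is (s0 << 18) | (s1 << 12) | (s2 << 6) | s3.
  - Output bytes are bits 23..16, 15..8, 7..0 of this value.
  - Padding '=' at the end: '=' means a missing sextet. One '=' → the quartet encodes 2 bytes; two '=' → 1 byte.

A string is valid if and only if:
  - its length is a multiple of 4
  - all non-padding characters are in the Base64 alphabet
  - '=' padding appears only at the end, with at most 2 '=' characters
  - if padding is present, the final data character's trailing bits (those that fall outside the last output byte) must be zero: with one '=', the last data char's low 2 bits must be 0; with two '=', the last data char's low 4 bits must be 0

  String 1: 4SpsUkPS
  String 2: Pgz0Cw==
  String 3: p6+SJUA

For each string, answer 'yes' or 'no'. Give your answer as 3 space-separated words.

String 1: '4SpsUkPS' → valid
String 2: 'Pgz0Cw==' → valid
String 3: 'p6+SJUA' → invalid (len=7 not mult of 4)

Answer: yes yes no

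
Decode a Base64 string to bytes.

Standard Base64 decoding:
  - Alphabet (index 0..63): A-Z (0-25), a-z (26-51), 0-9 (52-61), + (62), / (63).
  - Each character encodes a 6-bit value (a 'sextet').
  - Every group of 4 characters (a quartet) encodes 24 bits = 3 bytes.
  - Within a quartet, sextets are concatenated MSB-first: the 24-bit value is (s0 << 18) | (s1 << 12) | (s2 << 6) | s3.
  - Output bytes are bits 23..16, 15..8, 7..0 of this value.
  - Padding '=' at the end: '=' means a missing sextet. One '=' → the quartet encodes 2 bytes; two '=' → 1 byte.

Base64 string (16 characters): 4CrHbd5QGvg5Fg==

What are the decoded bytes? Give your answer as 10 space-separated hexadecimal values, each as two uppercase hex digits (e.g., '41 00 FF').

After char 0 ('4'=56): chars_in_quartet=1 acc=0x38 bytes_emitted=0
After char 1 ('C'=2): chars_in_quartet=2 acc=0xE02 bytes_emitted=0
After char 2 ('r'=43): chars_in_quartet=3 acc=0x380AB bytes_emitted=0
After char 3 ('H'=7): chars_in_quartet=4 acc=0xE02AC7 -> emit E0 2A C7, reset; bytes_emitted=3
After char 4 ('b'=27): chars_in_quartet=1 acc=0x1B bytes_emitted=3
After char 5 ('d'=29): chars_in_quartet=2 acc=0x6DD bytes_emitted=3
After char 6 ('5'=57): chars_in_quartet=3 acc=0x1B779 bytes_emitted=3
After char 7 ('Q'=16): chars_in_quartet=4 acc=0x6DDE50 -> emit 6D DE 50, reset; bytes_emitted=6
After char 8 ('G'=6): chars_in_quartet=1 acc=0x6 bytes_emitted=6
After char 9 ('v'=47): chars_in_quartet=2 acc=0x1AF bytes_emitted=6
After char 10 ('g'=32): chars_in_quartet=3 acc=0x6BE0 bytes_emitted=6
After char 11 ('5'=57): chars_in_quartet=4 acc=0x1AF839 -> emit 1A F8 39, reset; bytes_emitted=9
After char 12 ('F'=5): chars_in_quartet=1 acc=0x5 bytes_emitted=9
After char 13 ('g'=32): chars_in_quartet=2 acc=0x160 bytes_emitted=9
Padding '==': partial quartet acc=0x160 -> emit 16; bytes_emitted=10

Answer: E0 2A C7 6D DE 50 1A F8 39 16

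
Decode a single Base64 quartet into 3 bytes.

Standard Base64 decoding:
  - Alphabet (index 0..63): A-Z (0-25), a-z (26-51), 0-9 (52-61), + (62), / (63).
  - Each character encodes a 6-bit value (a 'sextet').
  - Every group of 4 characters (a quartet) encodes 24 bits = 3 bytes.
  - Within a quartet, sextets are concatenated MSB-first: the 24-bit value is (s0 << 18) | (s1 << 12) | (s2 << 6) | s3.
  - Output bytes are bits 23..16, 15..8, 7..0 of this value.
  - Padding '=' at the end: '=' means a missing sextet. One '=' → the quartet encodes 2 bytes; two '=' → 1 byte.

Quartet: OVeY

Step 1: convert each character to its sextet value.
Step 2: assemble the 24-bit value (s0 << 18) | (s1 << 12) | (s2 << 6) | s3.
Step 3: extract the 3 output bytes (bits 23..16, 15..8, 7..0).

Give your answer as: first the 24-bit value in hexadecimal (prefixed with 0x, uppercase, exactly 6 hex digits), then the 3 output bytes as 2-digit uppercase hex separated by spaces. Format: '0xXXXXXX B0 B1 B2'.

Answer: 0x395798 39 57 98

Derivation:
Sextets: O=14, V=21, e=30, Y=24
24-bit: (14<<18) | (21<<12) | (30<<6) | 24
      = 0x380000 | 0x015000 | 0x000780 | 0x000018
      = 0x395798
Bytes: (v>>16)&0xFF=39, (v>>8)&0xFF=57, v&0xFF=98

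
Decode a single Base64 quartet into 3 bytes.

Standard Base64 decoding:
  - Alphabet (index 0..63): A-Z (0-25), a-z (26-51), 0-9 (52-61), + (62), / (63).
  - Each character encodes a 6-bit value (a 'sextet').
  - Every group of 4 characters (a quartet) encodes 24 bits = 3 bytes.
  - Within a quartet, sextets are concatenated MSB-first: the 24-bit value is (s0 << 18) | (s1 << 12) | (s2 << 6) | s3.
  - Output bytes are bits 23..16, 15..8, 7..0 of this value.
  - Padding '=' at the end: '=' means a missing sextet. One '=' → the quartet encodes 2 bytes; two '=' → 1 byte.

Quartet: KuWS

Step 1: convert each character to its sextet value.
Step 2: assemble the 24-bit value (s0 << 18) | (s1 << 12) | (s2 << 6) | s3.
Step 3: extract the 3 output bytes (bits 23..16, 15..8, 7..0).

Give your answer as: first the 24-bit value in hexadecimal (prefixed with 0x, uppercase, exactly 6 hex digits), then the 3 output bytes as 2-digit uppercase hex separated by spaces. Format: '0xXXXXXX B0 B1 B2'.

Sextets: K=10, u=46, W=22, S=18
24-bit: (10<<18) | (46<<12) | (22<<6) | 18
      = 0x280000 | 0x02E000 | 0x000580 | 0x000012
      = 0x2AE592
Bytes: (v>>16)&0xFF=2A, (v>>8)&0xFF=E5, v&0xFF=92

Answer: 0x2AE592 2A E5 92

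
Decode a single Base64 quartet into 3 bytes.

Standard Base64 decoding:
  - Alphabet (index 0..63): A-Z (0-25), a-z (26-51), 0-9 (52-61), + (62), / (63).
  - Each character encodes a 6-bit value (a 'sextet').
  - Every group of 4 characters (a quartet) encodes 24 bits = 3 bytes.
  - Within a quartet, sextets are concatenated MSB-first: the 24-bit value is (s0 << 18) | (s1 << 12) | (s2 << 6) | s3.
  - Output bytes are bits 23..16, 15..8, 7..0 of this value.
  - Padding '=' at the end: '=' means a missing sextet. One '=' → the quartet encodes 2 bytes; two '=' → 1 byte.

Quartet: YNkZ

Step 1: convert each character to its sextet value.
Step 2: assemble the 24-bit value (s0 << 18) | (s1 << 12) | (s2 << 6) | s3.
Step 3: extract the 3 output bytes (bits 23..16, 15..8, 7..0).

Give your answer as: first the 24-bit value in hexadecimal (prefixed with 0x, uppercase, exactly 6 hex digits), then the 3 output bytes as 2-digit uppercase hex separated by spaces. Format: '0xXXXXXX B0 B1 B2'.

Sextets: Y=24, N=13, k=36, Z=25
24-bit: (24<<18) | (13<<12) | (36<<6) | 25
      = 0x600000 | 0x00D000 | 0x000900 | 0x000019
      = 0x60D919
Bytes: (v>>16)&0xFF=60, (v>>8)&0xFF=D9, v&0xFF=19

Answer: 0x60D919 60 D9 19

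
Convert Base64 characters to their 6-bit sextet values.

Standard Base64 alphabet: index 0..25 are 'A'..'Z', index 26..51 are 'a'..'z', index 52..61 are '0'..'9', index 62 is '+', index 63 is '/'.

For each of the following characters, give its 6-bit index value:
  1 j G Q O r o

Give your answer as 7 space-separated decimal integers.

Answer: 53 35 6 16 14 43 40

Derivation:
'1': 0..9 range, 52 + ord('1') − ord('0') = 53
'j': a..z range, 26 + ord('j') − ord('a') = 35
'G': A..Z range, ord('G') − ord('A') = 6
'Q': A..Z range, ord('Q') − ord('A') = 16
'O': A..Z range, ord('O') − ord('A') = 14
'r': a..z range, 26 + ord('r') − ord('a') = 43
'o': a..z range, 26 + ord('o') − ord('a') = 40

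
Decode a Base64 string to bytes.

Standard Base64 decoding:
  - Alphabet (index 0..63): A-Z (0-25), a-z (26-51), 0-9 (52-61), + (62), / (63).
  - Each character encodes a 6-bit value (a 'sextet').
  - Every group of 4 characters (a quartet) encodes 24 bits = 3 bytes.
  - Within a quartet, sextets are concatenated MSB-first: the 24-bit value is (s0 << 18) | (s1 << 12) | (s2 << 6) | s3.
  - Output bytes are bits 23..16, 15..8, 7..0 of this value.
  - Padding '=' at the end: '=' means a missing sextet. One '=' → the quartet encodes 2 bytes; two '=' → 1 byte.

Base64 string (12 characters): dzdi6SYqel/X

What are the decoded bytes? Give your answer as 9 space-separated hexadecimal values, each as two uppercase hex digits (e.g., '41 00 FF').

After char 0 ('d'=29): chars_in_quartet=1 acc=0x1D bytes_emitted=0
After char 1 ('z'=51): chars_in_quartet=2 acc=0x773 bytes_emitted=0
After char 2 ('d'=29): chars_in_quartet=3 acc=0x1DCDD bytes_emitted=0
After char 3 ('i'=34): chars_in_quartet=4 acc=0x773762 -> emit 77 37 62, reset; bytes_emitted=3
After char 4 ('6'=58): chars_in_quartet=1 acc=0x3A bytes_emitted=3
After char 5 ('S'=18): chars_in_quartet=2 acc=0xE92 bytes_emitted=3
After char 6 ('Y'=24): chars_in_quartet=3 acc=0x3A498 bytes_emitted=3
After char 7 ('q'=42): chars_in_quartet=4 acc=0xE9262A -> emit E9 26 2A, reset; bytes_emitted=6
After char 8 ('e'=30): chars_in_quartet=1 acc=0x1E bytes_emitted=6
After char 9 ('l'=37): chars_in_quartet=2 acc=0x7A5 bytes_emitted=6
After char 10 ('/'=63): chars_in_quartet=3 acc=0x1E97F bytes_emitted=6
After char 11 ('X'=23): chars_in_quartet=4 acc=0x7A5FD7 -> emit 7A 5F D7, reset; bytes_emitted=9

Answer: 77 37 62 E9 26 2A 7A 5F D7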